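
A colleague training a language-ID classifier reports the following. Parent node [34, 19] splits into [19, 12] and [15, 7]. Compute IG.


Parent = [34, 19], H_parent = 0.9414
H_left = 0.9629 (n=31), H_right = 0.9024 (n=22)
H_children = (31/53)·0.9629 + (22/53)·0.9024 = 0.9378
IG = 0.9414 - 0.9378 = 0.0036

0.0036


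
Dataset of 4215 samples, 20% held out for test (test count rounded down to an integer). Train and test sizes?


Test = ⌊4215·20/100⌋ = 843
Train = 4215 - 843 = 3372

Train: 3372, Test: 843


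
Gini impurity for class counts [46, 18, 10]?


Probabilities: [46/74, 18/74, 10/74] ≈ [0.6216, 0.2432, 0.1351]
Σpᵢ² = (2116 + 324 + 100)/74² = 2540/5476
Gini = 1 - Σpᵢ² = 1 - 2540/5476 = 0.5362

0.5362


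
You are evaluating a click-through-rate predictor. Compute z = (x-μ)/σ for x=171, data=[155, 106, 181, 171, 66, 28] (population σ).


μ = 117.8333, σ = 56.4134
z = (171 - 117.8333)/56.4134 = 0.9424

0.9424


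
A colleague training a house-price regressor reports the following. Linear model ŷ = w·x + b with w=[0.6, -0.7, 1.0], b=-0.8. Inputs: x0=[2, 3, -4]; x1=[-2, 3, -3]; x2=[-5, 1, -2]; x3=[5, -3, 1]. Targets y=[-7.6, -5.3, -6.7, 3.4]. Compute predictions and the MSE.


ŷ0 = (0.6)·(2) + (-0.7)·(3) + (1.0)·(-4) - 0.8 = -5.7
ŷ1 = (0.6)·(-2) + (-0.7)·(3) + (1.0)·(-3) - 0.8 = -7.1
ŷ2 = (0.6)·(-5) + (-0.7)·(1) + (1.0)·(-2) - 0.8 = -6.5
ŷ3 = (0.6)·(5) + (-0.7)·(-3) + (1.0)·(1) - 0.8 = 5.3
errors² = [3.61, 3.24, 0.04, 3.61]
MSE = 10.5000/4 = 2.625

2.625


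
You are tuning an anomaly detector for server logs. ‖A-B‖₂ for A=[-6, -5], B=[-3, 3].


d = √((-6+ 3)² + (-5-3)²)
  = √(9 + 64)
  = √73 = 8.544

8.544


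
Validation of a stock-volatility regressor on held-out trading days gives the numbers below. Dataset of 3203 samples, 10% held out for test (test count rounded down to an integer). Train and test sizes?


Test = ⌊3203·10/100⌋ = 320
Train = 3203 - 320 = 2883

Train: 2883, Test: 320


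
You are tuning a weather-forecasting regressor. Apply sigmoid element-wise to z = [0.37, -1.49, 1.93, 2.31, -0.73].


σ(0.37) = 1/(1+e^-0.37) = 0.5915
σ(-1.49) = 1/(1+e^1.49) = 0.1839
σ(1.93) = 1/(1+e^-1.93) = 0.8732
σ(2.31) = 1/(1+e^-2.31) = 0.9097
σ(-0.73) = 1/(1+e^0.73) = 0.3252
result = [0.5915, 0.1839, 0.8732, 0.9097, 0.3252]

[0.5915, 0.1839, 0.8732, 0.9097, 0.3252]


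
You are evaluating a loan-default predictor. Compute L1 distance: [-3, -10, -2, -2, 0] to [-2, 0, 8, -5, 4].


d = |-3+ 2| + |-10-0| + |-2-8| + |-2+ 5| + |0-4|
  = 1 + 10 + 10 + 3 + 4
  = 28

28


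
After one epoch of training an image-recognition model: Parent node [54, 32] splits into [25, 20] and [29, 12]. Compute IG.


Parent = [54, 32], H_parent = 0.9523
H_left = 0.9911 (n=45), H_right = 0.8722 (n=41)
H_children = (45/86)·0.9911 + (41/86)·0.8722 = 0.9344
IG = 0.9523 - 0.9344 = 0.0179

0.0179


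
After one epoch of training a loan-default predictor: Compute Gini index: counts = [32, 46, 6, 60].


Probabilities: [32/144, 46/144, 6/144, 60/144] ≈ [0.2222, 0.3194, 0.0417, 0.4167]
Σpᵢ² = (1024 + 2116 + 36 + 3600)/144² = 6776/20736
Gini = 1 - Σpᵢ² = 1 - 6776/20736 = 0.6732

0.6732


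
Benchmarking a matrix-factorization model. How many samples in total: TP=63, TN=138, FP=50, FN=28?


Total = TP + TN + FP + FN
= 63 + 138 + 50 + 28
= 279
(Predicted positive: 113, predicted negative: 166)

279


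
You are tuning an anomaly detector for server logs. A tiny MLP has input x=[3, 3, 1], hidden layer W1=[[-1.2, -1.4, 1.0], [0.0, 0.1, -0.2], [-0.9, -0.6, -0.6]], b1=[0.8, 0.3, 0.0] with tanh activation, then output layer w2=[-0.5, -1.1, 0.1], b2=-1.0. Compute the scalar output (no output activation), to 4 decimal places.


z1[0] = (-1.2)·(3) + (-1.4)·(3) + (1.0)·(1) + 0.8 = -6.0
z1[1] = (0.0)·(3) + (0.1)·(3) + (-0.2)·(1) + 0.3 = 0.4
z1[2] = (-0.9)·(3) + (-0.6)·(3) + (-0.6)·(1) + 0.0 = -5.1
h = tanh(z1) = [-1.0, 0.3799, -0.9999]
output = (-0.5)·(-1.0) + (-1.1)·(0.3799) + (0.1)·(-0.9999) - 1.0 = -1.0179

-1.0179


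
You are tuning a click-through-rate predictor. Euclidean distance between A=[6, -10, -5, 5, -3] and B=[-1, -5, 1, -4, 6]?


d = √((6+ 1)² + (-10+ 5)² + (-5-1)² + (5+ 4)² + (-3-6)²)
  = √(49 + 25 + 36 + 81 + 81)
  = √272 = 16.4924

16.4924


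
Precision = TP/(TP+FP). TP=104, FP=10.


Precision = TP/(TP+FP)
= 104/(104+10)
= 104/114 = 91.23%

91.23%


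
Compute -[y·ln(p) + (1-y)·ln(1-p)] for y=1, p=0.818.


BCE = -[y·ln(p) + (1-y)·ln(1-p)]
= -1·ln(0.818) - 0
= -ln(0.818) = 0.2009

0.2009


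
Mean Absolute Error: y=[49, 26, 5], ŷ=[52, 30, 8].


Absolute errors: |49-52|=3, |26-30|=4, |5-8|=3
Sum = 10
MAE = 10/3 = 10/3

10/3


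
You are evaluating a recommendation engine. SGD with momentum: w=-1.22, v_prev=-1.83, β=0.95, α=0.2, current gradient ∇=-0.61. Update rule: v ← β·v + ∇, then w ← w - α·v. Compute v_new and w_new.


v_new = 0.95·-1.83 - 0.61 = -1.7385 - 0.61 = -2.3485
w_new = -1.22 - 0.2·-2.3485 = -1.22 + 0.4697 = -0.7503

v_new=-2.3485, w_new=-0.7503


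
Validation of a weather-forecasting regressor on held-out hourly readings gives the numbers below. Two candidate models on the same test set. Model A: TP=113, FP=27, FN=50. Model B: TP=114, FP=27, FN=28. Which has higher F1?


Model A: P=113/140=0.8071, R=113/163=0.6933, F1=2PR/(P+R)=2TP/(2TP+FP+FN)=226/303=0.7459
Model B: P=114/141=0.8085, R=114/142=0.8028, F1=2PR/(P+R)=2TP/(2TP+FP+FN)=228/283=0.8057
0.7459 < 0.8057 → Model B

Model B


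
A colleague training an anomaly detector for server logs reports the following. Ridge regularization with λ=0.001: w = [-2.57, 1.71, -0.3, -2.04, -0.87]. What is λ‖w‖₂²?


‖w‖₂² = (-2.57)² + (1.71)² + (-0.3)² + (-2.04)² + (-0.87)²
     = 6.6049 + 2.9241 + 0.09 + 4.1616 + 0.7569
     = 14.5375
λ·‖w‖₂² = 0.001·14.5375 = 0.014538

0.014538


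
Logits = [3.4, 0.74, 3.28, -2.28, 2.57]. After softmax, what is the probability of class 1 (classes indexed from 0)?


Exponentials: e^3.4=29.9641, e^0.74=2.0959, e^3.28=26.5758, e^-2.28=0.1023, e^2.57=13.0658
Sum = 71.8039
Softmax = [0.4173, 0.0292, 0.3701, 0.0014, 0.182]
p[1] = 2.0959/71.8039 = 0.0292

0.0292


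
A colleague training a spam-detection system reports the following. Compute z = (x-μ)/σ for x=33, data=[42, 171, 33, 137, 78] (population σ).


μ = 92.2, σ = 53.7453
z = (33 - 92.2)/53.7453 = -1.1015

-1.1015


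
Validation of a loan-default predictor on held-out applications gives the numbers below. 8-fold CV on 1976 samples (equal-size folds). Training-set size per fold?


Fold size = 1976/8 = 247
Training per fold = 1976 - 247 = 1729

1729


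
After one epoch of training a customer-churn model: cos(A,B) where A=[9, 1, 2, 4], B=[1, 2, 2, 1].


A·B = 9·1 + 1·2 + 2·2 + 4·1 = 19
‖A‖ = √102 = 10.0995, ‖B‖ = √10 = 3.1623
cos = 19/(√102·√10) = 19/√1020 = 0.5949

0.5949


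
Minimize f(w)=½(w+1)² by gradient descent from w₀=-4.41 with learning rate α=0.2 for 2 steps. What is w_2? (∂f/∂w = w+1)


step 1: grad = -4.41+1 = -3.41; w = -4.41 - 0.2·(-3.41) = -3.728
step 2: grad = -3.728+1 = -2.728; w = -3.728 - 0.2·(-2.728) = -3.1824

-3.1824


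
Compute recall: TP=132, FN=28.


Recall = TP/(TP+FN)
= 132/(132+28)
= 132/160 = 82.5%

82.5%


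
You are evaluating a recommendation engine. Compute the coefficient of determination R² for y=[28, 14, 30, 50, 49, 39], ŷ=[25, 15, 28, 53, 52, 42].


ȳ = 35
SS_res = Σ(y-ŷ)² = 41
SS_tot = Σ(y-ȳ)² = 952
R² = 1 - SS_res/SS_tot = 1 - 0.0431 = 0.9569

0.9569


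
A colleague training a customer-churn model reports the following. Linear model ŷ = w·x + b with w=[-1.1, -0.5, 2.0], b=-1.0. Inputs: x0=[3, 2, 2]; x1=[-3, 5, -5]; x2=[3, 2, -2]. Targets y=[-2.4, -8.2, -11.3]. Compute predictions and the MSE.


ŷ0 = (-1.1)·(3) + (-0.5)·(2) + (2.0)·(2) - 1.0 = -1.3
ŷ1 = (-1.1)·(-3) + (-0.5)·(5) + (2.0)·(-5) - 1.0 = -10.2
ŷ2 = (-1.1)·(3) + (-0.5)·(2) + (2.0)·(-2) - 1.0 = -9.3
errors² = [1.21, 4.0, 4.0]
MSE = 9.2100/3 = 3.07

3.07


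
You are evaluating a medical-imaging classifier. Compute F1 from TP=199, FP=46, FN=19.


Precision = 199/245 = 0.8122
Recall = 199/218 = 0.9128
F1 = 2·P·R/(P+R) = 2·TP/(2·TP+FP+FN) = 398/(398+46+19) = 398/463 = 0.8596

0.8596


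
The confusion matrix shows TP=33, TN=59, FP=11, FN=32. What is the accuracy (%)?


Accuracy = (TP+TN)/(TP+TN+FP+FN)
= (33+59)/(135)
= 92/135 = 68.15%

68.15%


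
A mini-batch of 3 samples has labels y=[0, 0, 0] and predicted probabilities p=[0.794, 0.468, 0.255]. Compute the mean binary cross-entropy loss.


L[0] = -ln(1-0.794) = -ln(0.206) = 1.5799
L[1] = -ln(1-0.468) = -ln(0.532) = 0.6311
L[2] = -ln(1-0.255) = -ln(0.745) = 0.2944
mean = (1.5799 + 0.6311 + 0.2944)/3 = 0.8351

0.8351


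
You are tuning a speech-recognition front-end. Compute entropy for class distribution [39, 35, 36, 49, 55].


Probabilities: [39/214, 35/214, 36/214, 49/214, 55/214] ≈ [0.1822, 0.1636, 0.1682, 0.229, 0.257]
H = -((39/214)·log₂(39/214) + (35/214)·log₂(35/214) + (36/214)·log₂(36/214) + (49/214)·log₂(49/214) + (55/214)·log₂(55/214))
  = 2.2982 bits

2.2982 bits


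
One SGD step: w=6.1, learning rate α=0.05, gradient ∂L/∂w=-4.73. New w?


w_new = w - α·∇
= 6.1 - 0.05·-4.73
= 6.1 + 0.2365
= 6.3365

6.3365


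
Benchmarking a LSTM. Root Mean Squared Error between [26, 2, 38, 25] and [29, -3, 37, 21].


MSE = 51/4 = 12.75
RMSE = √(51/4) = 3.5707

3.5707


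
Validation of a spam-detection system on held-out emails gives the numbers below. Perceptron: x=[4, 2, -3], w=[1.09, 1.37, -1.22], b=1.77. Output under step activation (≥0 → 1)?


z = (4)·(1.09) + (2)·(1.37) + (-3)·(-1.22) + 1.77
  = 12.53
step(z) = 1 (z≥0)

1


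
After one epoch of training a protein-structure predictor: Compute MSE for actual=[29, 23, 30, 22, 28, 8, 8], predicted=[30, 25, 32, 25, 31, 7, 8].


Squared errors: (29-30)²=1, (23-25)²=4, (30-32)²=4, (22-25)²=9, (28-31)²=9, (8-7)²=1, (8-8)²=0
Sum = 28
MSE = 28/7 = 4

4


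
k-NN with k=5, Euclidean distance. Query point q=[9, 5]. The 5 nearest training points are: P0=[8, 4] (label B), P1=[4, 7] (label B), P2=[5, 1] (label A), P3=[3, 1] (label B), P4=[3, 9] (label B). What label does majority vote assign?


d(q,P0) = 1.4142  (label B)
d(q,P1) = 5.3852  (label B)
d(q,P2) = 5.6569  (label A)
d(q,P3) = 7.2111  (label B)
d(q,P4) = 7.2111  (label B)
Votes: A=1, B=4
Majority → B

B


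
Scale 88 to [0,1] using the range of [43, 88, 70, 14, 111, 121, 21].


min=14, max=121
(88-14)/(121-14) = 74/107 = 0.6916

0.6916


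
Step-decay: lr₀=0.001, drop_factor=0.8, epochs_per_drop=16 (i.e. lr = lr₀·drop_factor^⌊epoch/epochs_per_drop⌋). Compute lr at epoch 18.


n_drops = ⌊18/16⌋ = 1
lr = 0.001·0.8^1 = 0.001·0.8 = 0.0008

0.0008


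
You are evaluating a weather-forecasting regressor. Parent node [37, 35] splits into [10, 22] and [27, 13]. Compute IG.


Parent = [37, 35], H_parent = 0.9994
H_left = 0.896 (n=32), H_right = 0.9097 (n=40)
H_children = (32/72)·0.896 + (40/72)·0.9097 = 0.9036
IG = 0.9994 - 0.9036 = 0.0958

0.0958


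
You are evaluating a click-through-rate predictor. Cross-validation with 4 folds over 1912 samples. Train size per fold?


Fold size = 1912/4 = 478
Training per fold = 1912 - 478 = 1434

1434


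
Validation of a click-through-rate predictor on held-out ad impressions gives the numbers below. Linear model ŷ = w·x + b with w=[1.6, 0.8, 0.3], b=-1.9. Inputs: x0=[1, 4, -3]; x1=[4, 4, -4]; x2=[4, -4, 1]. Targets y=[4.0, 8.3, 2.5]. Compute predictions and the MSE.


ŷ0 = (1.6)·(1) + (0.8)·(4) + (0.3)·(-3) - 1.9 = 2.0
ŷ1 = (1.6)·(4) + (0.8)·(4) + (0.3)·(-4) - 1.9 = 6.5
ŷ2 = (1.6)·(4) + (0.8)·(-4) + (0.3)·(1) - 1.9 = 1.6
errors² = [4.0, 3.24, 0.81]
MSE = 8.0500/3 = 2.6833

2.6833


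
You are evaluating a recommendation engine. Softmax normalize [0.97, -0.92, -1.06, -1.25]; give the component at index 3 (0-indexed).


Exponentials: e^0.97=2.6379, e^-0.92=0.3985, e^-1.06=0.3465, e^-1.25=0.2865
Sum = 3.6694
Softmax = [0.7189, 0.1086, 0.0944, 0.0781]
p[3] = 0.2865/3.6694 = 0.0781

0.0781


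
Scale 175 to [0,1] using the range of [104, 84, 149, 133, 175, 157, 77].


min=77, max=175
(175-77)/(175-77) = 98/98 = 1.0

1.0


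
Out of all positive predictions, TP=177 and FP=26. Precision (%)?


Precision = TP/(TP+FP)
= 177/(177+26)
= 177/203 = 87.19%

87.19%


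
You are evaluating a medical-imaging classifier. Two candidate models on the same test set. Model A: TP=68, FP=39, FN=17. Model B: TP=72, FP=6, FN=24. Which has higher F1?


Model A: P=68/107=0.6355, R=68/85=0.8, F1=2PR/(P+R)=2TP/(2TP+FP+FN)=136/192=0.7083
Model B: P=72/78=0.9231, R=72/96=0.75, F1=2PR/(P+R)=2TP/(2TP+FP+FN)=144/174=0.8276
0.7083 < 0.8276 → Model B

Model B


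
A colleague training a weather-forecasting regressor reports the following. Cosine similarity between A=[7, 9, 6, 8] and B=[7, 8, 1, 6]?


A·B = 7·7 + 9·8 + 6·1 + 8·6 = 175
‖A‖ = √230 = 15.1658, ‖B‖ = √150 = 12.2474
cos = 175/(√230·√150) = 175/√34500 = 0.9422

0.9422


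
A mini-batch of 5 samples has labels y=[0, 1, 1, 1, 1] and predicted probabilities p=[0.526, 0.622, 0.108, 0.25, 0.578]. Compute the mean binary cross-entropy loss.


L[0] = -ln(1-0.526) = -ln(0.474) = 0.7465
L[1] = -ln(0.622) = 0.4748
L[2] = -ln(0.108) = 2.2256
L[3] = -ln(0.25) = 1.3863
L[4] = -ln(0.578) = 0.5482
mean = (0.7465 + 0.4748 + 2.2256 + 1.3863 + 0.5482)/5 = 1.0763

1.0763


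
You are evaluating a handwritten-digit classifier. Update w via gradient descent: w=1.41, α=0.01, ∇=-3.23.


w_new = w - α·∇
= 1.41 - 0.01·-3.23
= 1.41 + 0.0323
= 1.4423

1.4423


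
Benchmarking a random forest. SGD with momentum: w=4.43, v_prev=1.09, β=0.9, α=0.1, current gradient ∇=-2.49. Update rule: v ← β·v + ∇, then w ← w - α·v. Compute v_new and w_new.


v_new = 0.9·1.09 - 2.49 = 0.981 - 2.49 = -1.509
w_new = 4.43 - 0.1·-1.509 = 4.43 + 0.1509 = 4.5809

v_new=-1.509, w_new=4.5809


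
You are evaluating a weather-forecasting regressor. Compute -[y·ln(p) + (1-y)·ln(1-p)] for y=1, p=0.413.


BCE = -[y·ln(p) + (1-y)·ln(1-p)]
= -1·ln(0.413) - 0
= -ln(0.413) = 0.8843

0.8843


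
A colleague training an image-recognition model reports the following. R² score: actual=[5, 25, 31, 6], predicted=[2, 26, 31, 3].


ȳ = 16.75
SS_res = Σ(y-ŷ)² = 19
SS_tot = Σ(y-ȳ)² = 524.75
R² = 1 - SS_res/SS_tot = 1 - 0.0362 = 0.9638

0.9638


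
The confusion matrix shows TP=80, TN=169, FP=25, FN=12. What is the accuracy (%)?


Accuracy = (TP+TN)/(TP+TN+FP+FN)
= (80+169)/(286)
= 249/286 = 87.06%

87.06%


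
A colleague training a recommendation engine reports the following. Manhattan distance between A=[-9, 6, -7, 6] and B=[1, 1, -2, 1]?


d = |-9-1| + |6-1| + |-7+ 2| + |6-1|
  = 10 + 5 + 5 + 5
  = 25

25


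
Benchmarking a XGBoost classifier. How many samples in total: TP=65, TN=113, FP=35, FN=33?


Total = TP + TN + FP + FN
= 65 + 113 + 35 + 33
= 246
(Predicted positive: 100, predicted negative: 146)

246


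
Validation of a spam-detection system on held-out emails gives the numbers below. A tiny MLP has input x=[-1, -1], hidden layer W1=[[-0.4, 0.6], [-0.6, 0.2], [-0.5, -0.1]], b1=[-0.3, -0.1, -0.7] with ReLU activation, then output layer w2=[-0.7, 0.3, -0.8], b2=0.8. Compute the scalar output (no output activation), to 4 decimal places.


z1[0] = (-0.4)·(-1) + (0.6)·(-1) - 0.3 = -0.5
z1[1] = (-0.6)·(-1) + (0.2)·(-1) - 0.1 = 0.3
z1[2] = (-0.5)·(-1) + (-0.1)·(-1) - 0.7 = -0.1
h = ReLU(z1) = [0.0, 0.3, 0.0]
output = (-0.7)·(0.0) + (0.3)·(0.3) + (-0.8)·(0.0) + 0.8 = 0.89

0.89


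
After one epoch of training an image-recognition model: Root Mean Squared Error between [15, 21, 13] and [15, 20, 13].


MSE = 1/3 = 0.3333
RMSE = √(1/3) = 0.5774

0.5774


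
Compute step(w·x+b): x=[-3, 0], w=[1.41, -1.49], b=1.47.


z = (-3)·(1.41) + (0)·(-1.49) + 1.47
  = -2.76
step(z) = 0 (z<0)

0


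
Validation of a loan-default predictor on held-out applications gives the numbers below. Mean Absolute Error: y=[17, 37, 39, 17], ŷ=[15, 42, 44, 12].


Absolute errors: |17-15|=2, |37-42|=5, |39-44|=5, |17-12|=5
Sum = 17
MAE = 17/4 = 17/4

17/4


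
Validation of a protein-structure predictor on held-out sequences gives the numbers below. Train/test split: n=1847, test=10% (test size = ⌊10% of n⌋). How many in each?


Test = ⌊1847·10/100⌋ = 184
Train = 1847 - 184 = 1663

Train: 1663, Test: 184


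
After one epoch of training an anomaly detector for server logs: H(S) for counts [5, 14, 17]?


Probabilities: [5/36, 14/36, 17/36] ≈ [0.1389, 0.3889, 0.4722]
H = -((5/36)·log₂(5/36) + (14/36)·log₂(14/36) + (17/36)·log₂(17/36))
  = 1.4366 bits

1.4366 bits


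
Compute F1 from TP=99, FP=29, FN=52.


Precision = 99/128 = 0.7734
Recall = 99/151 = 0.6556
F1 = 2·P·R/(P+R) = 2·TP/(2·TP+FP+FN) = 198/(198+29+52) = 198/279 = 0.7097

0.7097


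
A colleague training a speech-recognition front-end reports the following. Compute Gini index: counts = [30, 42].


Probabilities: [30/72, 42/72] ≈ [0.4167, 0.5833]
Σpᵢ² = (900 + 1764)/72² = 2664/5184
Gini = 1 - Σpᵢ² = 1 - 2664/5184 = 0.4861

0.4861


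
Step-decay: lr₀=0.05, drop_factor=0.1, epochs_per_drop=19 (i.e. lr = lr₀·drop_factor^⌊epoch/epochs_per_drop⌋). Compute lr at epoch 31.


n_drops = ⌊31/19⌋ = 1
lr = 0.05·0.1^1 = 0.05·0.1 = 0.005

0.005


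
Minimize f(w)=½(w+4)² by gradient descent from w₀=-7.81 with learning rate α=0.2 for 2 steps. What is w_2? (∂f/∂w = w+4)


step 1: grad = -7.81+4 = -3.81; w = -7.81 - 0.2·(-3.81) = -7.048
step 2: grad = -7.048+4 = -3.048; w = -7.048 - 0.2·(-3.048) = -6.4384

-6.4384


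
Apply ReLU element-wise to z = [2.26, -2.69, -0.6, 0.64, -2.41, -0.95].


ReLU(2.26) = max(0, 2.26) = 2.26
ReLU(-2.69) = max(0, -2.69) = 0.0
ReLU(-0.6) = max(0, -0.6) = 0.0
ReLU(0.64) = max(0, 0.64) = 0.64
ReLU(-2.41) = max(0, -2.41) = 0.0
ReLU(-0.95) = max(0, -0.95) = 0.0
result = [2.26, 0.0, 0.0, 0.64, 0.0, 0.0]

[2.26, 0.0, 0.0, 0.64, 0.0, 0.0]


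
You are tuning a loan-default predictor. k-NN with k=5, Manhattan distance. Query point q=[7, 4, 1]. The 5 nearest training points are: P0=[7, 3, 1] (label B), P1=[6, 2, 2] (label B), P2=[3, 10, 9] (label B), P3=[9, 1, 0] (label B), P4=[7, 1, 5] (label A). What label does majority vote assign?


d(q,P0) = 1  (label B)
d(q,P1) = 4  (label B)
d(q,P2) = 18  (label B)
d(q,P3) = 6  (label B)
d(q,P4) = 7  (label A)
Votes: A=1, B=4
Majority → B

B


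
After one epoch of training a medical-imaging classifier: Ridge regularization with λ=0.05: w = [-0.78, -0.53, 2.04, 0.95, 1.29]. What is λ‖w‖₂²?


‖w‖₂² = (-0.78)² + (-0.53)² + (2.04)² + (0.95)² + (1.29)²
     = 0.6084 + 0.2809 + 4.1616 + 0.9025 + 1.6641
     = 7.6175
λ·‖w‖₂² = 0.05·7.6175 = 0.380875

0.380875


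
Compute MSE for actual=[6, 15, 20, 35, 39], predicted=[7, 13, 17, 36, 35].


Squared errors: (6-7)²=1, (15-13)²=4, (20-17)²=9, (35-36)²=1, (39-35)²=16
Sum = 31
MSE = 31/5 = 31/5

31/5


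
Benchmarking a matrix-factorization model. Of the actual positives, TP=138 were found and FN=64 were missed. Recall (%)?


Recall = TP/(TP+FN)
= 138/(138+64)
= 138/202 = 68.32%

68.32%


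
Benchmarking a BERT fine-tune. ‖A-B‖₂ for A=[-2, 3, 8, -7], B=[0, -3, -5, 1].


d = √((-2-0)² + (3+ 3)² + (8+ 5)² + (-7-1)²)
  = √(4 + 36 + 169 + 64)
  = √273 = 16.5227

16.5227


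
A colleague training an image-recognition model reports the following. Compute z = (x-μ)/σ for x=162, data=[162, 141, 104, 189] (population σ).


μ = 149, σ = 31.0564
z = (162 - 149)/31.0564 = 0.4186

0.4186


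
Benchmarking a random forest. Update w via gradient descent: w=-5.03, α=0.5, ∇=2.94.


w_new = w - α·∇
= -5.03 - 0.5·2.94
= -5.03 - 1.47
= -6.5

-6.5


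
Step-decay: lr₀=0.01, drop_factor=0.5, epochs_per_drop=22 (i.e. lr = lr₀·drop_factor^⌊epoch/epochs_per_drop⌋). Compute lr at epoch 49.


n_drops = ⌊49/22⌋ = 2
lr = 0.01·0.5^2 = 0.01·0.25 = 0.0025

0.0025


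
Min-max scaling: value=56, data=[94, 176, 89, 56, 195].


min=56, max=195
(56-56)/(195-56) = 0/139 = 0.0

0.0


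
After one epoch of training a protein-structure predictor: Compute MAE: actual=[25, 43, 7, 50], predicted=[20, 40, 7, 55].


Absolute errors: |25-20|=5, |43-40|=3, |7-7|=0, |50-55|=5
Sum = 13
MAE = 13/4 = 13/4

13/4


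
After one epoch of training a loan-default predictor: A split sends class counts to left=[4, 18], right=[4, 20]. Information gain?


Parent = [8, 38], H_parent = 0.6666
H_left = 0.684 (n=22), H_right = 0.65 (n=24)
H_children = (22/46)·0.684 + (24/46)·0.65 = 0.6663
IG = 0.6666 - 0.6663 = 0.0003

0.0003


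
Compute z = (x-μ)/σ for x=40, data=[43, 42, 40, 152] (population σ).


μ = 69.25, σ = 47.7879
z = (40 - 69.25)/47.7879 = -0.6121

-0.6121


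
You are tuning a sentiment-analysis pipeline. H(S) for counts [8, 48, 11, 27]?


Probabilities: [8/94, 48/94, 11/94, 27/94] ≈ [0.0851, 0.5106, 0.117, 0.2872]
H = -((8/94)·log₂(8/94) + (48/94)·log₂(48/94) + (11/94)·log₂(11/94) + (27/94)·log₂(27/94))
  = 1.6768 bits

1.6768 bits


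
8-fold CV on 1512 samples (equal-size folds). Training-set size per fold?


Fold size = 1512/8 = 189
Training per fold = 1512 - 189 = 1323

1323


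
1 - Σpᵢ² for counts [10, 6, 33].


Probabilities: [10/49, 6/49, 33/49] ≈ [0.2041, 0.1224, 0.6735]
Σpᵢ² = (100 + 36 + 1089)/49² = 1225/2401
Gini = 1 - Σpᵢ² = 1 - 1225/2401 = 0.4898

0.4898


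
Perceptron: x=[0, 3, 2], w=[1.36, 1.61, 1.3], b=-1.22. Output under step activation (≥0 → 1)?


z = (0)·(1.36) + (3)·(1.61) + (2)·(1.3) - 1.22
  = 6.21
step(z) = 1 (z≥0)

1


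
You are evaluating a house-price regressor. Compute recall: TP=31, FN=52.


Recall = TP/(TP+FN)
= 31/(31+52)
= 31/83 = 37.35%

37.35%


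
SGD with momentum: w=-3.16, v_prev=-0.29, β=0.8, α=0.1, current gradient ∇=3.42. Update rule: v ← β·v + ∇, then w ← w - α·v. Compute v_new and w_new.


v_new = 0.8·-0.29 + 3.42 = -0.232 + 3.42 = 3.188
w_new = -3.16 - 0.1·3.188 = -3.16 - 0.3188 = -3.4788

v_new=3.188, w_new=-3.4788


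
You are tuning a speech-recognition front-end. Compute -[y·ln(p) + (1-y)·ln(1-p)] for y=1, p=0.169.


BCE = -[y·ln(p) + (1-y)·ln(1-p)]
= -1·ln(0.169) - 0
= -ln(0.169) = 1.7779

1.7779


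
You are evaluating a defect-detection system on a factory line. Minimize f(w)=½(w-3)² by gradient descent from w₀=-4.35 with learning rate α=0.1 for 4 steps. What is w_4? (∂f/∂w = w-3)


step 1: grad = -4.35-3 = -7.35; w = -4.35 - 0.1·(-7.35) = -3.615
step 2: grad = -3.615-3 = -6.615; w = -3.615 - 0.1·(-6.615) = -2.9535
step 3: grad = -2.9535-3 = -5.9535; w = -2.9535 - 0.1·(-5.9535) = -2.35815
step 4: grad = -2.35815-3 = -5.35815; w = -2.35815 - 0.1·(-5.35815) = -1.822335

-1.822335


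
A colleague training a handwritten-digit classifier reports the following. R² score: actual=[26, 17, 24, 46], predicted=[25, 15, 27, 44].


ȳ = 28.25
SS_res = Σ(y-ŷ)² = 18
SS_tot = Σ(y-ȳ)² = 464.75
R² = 1 - SS_res/SS_tot = 1 - 0.0387 = 0.9613

0.9613


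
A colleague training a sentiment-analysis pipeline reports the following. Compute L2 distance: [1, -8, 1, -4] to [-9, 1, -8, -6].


d = √((1+ 9)² + (-8-1)² + (1+ 8)² + (-4+ 6)²)
  = √(100 + 81 + 81 + 4)
  = √266 = 16.3095

16.3095


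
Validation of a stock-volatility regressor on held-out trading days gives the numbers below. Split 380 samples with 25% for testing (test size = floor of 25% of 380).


Test = ⌊380·25/100⌋ = 95
Train = 380 - 95 = 285

Train: 285, Test: 95


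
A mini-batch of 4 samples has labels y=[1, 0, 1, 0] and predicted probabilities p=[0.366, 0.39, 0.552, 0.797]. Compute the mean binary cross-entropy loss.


L[0] = -ln(0.366) = 1.0051
L[1] = -ln(1-0.39) = -ln(0.61) = 0.4943
L[2] = -ln(0.552) = 0.5942
L[3] = -ln(1-0.797) = -ln(0.203) = 1.5945
mean = (1.0051 + 0.4943 + 0.5942 + 1.5945)/4 = 0.922

0.922


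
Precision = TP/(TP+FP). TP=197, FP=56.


Precision = TP/(TP+FP)
= 197/(197+56)
= 197/253 = 77.87%

77.87%


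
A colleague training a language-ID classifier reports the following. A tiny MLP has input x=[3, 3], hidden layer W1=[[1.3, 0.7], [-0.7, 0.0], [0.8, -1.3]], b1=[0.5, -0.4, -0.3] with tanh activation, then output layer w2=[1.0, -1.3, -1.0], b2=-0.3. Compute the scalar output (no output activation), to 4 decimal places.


z1[0] = (1.3)·(3) + (0.7)·(3) + 0.5 = 6.5
z1[1] = (-0.7)·(3) + (0.0)·(3) - 0.4 = -2.5
z1[2] = (0.8)·(3) + (-1.3)·(3) - 0.3 = -1.8
h = tanh(z1) = [1.0, -0.9866, -0.9468]
output = (1.0)·(1.0) + (-1.3)·(-0.9866) + (-1.0)·(-0.9468) - 0.3 = 2.9294

2.9294


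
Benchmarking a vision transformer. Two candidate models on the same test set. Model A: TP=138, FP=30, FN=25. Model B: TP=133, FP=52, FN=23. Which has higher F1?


Model A: P=138/168=0.8214, R=138/163=0.8466, F1=2PR/(P+R)=2TP/(2TP+FP+FN)=276/331=0.8338
Model B: P=133/185=0.7189, R=133/156=0.8526, F1=2PR/(P+R)=2TP/(2TP+FP+FN)=266/341=0.7801
0.8338 > 0.7801 → Model A

Model A


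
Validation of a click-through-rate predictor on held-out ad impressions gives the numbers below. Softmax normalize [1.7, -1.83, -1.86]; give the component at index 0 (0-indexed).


Exponentials: e^1.7=5.4739, e^-1.83=0.1604, e^-1.86=0.1557
Sum = 5.79
Softmax = [0.9454, 0.0277, 0.0269]
p[0] = 5.4739/5.79 = 0.9454

0.9454


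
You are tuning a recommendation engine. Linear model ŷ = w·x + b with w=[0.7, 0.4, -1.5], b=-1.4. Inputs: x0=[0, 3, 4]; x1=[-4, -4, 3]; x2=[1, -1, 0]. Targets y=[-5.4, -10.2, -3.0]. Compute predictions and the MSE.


ŷ0 = (0.7)·(0) + (0.4)·(3) + (-1.5)·(4) - 1.4 = -6.2
ŷ1 = (0.7)·(-4) + (0.4)·(-4) + (-1.5)·(3) - 1.4 = -10.3
ŷ2 = (0.7)·(1) + (0.4)·(-1) + (-1.5)·(0) - 1.4 = -1.1
errors² = [0.64, 0.01, 3.61]
MSE = 4.2600/3 = 1.42

1.42


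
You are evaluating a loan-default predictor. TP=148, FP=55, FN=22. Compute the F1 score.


Precision = 148/203 = 0.7291
Recall = 148/170 = 0.8706
F1 = 2·P·R/(P+R) = 2·TP/(2·TP+FP+FN) = 296/(296+55+22) = 296/373 = 0.7936

0.7936


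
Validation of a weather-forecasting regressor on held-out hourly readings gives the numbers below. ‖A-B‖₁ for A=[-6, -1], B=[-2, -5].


d = |-6+ 2| + |-1+ 5|
  = 4 + 4
  = 8

8


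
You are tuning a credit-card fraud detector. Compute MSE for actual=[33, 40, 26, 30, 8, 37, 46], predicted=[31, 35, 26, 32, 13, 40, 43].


Squared errors: (33-31)²=4, (40-35)²=25, (26-26)²=0, (30-32)²=4, (8-13)²=25, (37-40)²=9, (46-43)²=9
Sum = 76
MSE = 76/7 = 76/7

76/7


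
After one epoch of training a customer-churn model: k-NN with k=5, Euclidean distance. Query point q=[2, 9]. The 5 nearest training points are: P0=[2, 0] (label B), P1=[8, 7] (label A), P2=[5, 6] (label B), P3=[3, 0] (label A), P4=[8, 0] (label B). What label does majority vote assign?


d(q,P0) = 9.0  (label B)
d(q,P1) = 6.3246  (label A)
d(q,P2) = 4.2426  (label B)
d(q,P3) = 9.0554  (label A)
d(q,P4) = 10.8167  (label B)
Votes: A=2, B=3
Majority → B

B


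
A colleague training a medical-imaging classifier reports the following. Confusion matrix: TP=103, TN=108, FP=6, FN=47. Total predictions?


Total = TP + TN + FP + FN
= 103 + 108 + 6 + 47
= 264
(Predicted positive: 109, predicted negative: 155)

264


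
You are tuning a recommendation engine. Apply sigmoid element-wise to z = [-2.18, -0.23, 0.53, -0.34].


σ(-2.18) = 1/(1+e^2.18) = 0.1016
σ(-0.23) = 1/(1+e^0.23) = 0.4428
σ(0.53) = 1/(1+e^-0.53) = 0.6295
σ(-0.34) = 1/(1+e^0.34) = 0.4158
result = [0.1016, 0.4428, 0.6295, 0.4158]

[0.1016, 0.4428, 0.6295, 0.4158]


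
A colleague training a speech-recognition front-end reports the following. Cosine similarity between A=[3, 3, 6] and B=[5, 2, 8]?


A·B = 3·5 + 3·2 + 6·8 = 69
‖A‖ = √54 = 7.3485, ‖B‖ = √93 = 9.6437
cos = 69/(√54·√93) = 69/√5022 = 0.9737

0.9737


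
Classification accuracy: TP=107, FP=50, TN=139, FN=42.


Accuracy = (TP+TN)/(TP+TN+FP+FN)
= (107+139)/(338)
= 246/338 = 72.78%

72.78%


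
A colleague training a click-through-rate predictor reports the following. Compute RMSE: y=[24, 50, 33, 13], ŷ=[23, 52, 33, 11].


MSE = 9/4 = 2.25
RMSE = √(9/4) = 1.5

1.5


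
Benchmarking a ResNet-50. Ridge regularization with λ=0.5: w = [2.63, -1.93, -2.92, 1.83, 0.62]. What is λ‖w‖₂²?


‖w‖₂² = (2.63)² + (-1.93)² + (-2.92)² + (1.83)² + (0.62)²
     = 6.9169 + 3.7249 + 8.5264 + 3.3489 + 0.3844
     = 22.9015
λ·‖w‖₂² = 0.5·22.9015 = 11.45075

11.45075


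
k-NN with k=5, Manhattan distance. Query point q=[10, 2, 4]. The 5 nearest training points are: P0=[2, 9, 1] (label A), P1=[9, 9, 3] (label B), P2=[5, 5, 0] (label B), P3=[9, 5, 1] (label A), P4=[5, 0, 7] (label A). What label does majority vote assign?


d(q,P0) = 18  (label A)
d(q,P1) = 9  (label B)
d(q,P2) = 12  (label B)
d(q,P3) = 7  (label A)
d(q,P4) = 10  (label A)
Votes: A=3, B=2
Majority → A

A


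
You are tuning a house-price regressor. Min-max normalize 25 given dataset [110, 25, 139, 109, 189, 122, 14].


min=14, max=189
(25-14)/(189-14) = 11/175 = 0.0629

0.0629


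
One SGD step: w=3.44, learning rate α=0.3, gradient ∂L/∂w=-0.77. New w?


w_new = w - α·∇
= 3.44 - 0.3·-0.77
= 3.44 + 0.231
= 3.671

3.671


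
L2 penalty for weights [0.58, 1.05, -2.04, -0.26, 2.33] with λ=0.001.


‖w‖₂² = (0.58)² + (1.05)² + (-2.04)² + (-0.26)² + (2.33)²
     = 0.3364 + 1.1025 + 4.1616 + 0.0676 + 5.4289
     = 11.097
λ·‖w‖₂² = 0.001·11.097 = 0.011097

0.011097


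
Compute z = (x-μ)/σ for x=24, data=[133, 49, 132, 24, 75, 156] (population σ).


μ = 94.8333, σ = 48.461
z = (24 - 94.8333)/48.461 = -1.4617

-1.4617


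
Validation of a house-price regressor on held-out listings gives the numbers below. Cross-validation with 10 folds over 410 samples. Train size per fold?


Fold size = 410/10 = 41
Training per fold = 410 - 41 = 369

369


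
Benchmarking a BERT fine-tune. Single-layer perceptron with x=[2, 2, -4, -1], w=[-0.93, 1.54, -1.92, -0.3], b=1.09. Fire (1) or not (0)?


z = (2)·(-0.93) + (2)·(1.54) + (-4)·(-1.92) + (-1)·(-0.3) + 1.09
  = 10.29
step(z) = 1 (z≥0)

1


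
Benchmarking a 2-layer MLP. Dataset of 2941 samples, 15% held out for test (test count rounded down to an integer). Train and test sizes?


Test = ⌊2941·15/100⌋ = 441
Train = 2941 - 441 = 2500

Train: 2500, Test: 441


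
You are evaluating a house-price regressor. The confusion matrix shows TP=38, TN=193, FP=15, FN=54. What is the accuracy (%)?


Accuracy = (TP+TN)/(TP+TN+FP+FN)
= (38+193)/(300)
= 231/300 = 77.0%

77.0%


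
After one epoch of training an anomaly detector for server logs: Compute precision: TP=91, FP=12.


Precision = TP/(TP+FP)
= 91/(91+12)
= 91/103 = 88.35%

88.35%


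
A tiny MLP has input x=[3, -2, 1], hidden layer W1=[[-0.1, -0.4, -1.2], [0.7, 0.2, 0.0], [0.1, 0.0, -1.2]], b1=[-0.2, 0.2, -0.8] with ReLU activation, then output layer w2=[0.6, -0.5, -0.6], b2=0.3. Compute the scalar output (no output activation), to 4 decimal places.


z1[0] = (-0.1)·(3) + (-0.4)·(-2) + (-1.2)·(1) - 0.2 = -0.9
z1[1] = (0.7)·(3) + (0.2)·(-2) + (0.0)·(1) + 0.2 = 1.9
z1[2] = (0.1)·(3) + (0.0)·(-2) + (-1.2)·(1) - 0.8 = -1.7
h = ReLU(z1) = [0.0, 1.9, 0.0]
output = (0.6)·(0.0) + (-0.5)·(1.9) + (-0.6)·(0.0) + 0.3 = -0.65

-0.65


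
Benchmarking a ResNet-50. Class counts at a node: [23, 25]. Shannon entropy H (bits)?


Probabilities: [23/48, 25/48] ≈ [0.4792, 0.5208]
H = -((23/48)·log₂(23/48) + (25/48)·log₂(25/48))
  = 0.9987 bits

0.9987 bits


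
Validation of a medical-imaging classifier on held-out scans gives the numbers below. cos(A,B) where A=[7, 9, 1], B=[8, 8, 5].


A·B = 7·8 + 9·8 + 1·5 = 133
‖A‖ = √131 = 11.4455, ‖B‖ = √153 = 12.3693
cos = 133/(√131·√153) = 133/√20043 = 0.9394

0.9394


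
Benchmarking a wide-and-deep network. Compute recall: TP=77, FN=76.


Recall = TP/(TP+FN)
= 77/(77+76)
= 77/153 = 50.33%

50.33%


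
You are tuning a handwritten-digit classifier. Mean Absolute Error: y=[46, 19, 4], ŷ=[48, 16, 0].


Absolute errors: |46-48|=2, |19-16|=3, |4-0|=4
Sum = 9
MAE = 9/3 = 3

3


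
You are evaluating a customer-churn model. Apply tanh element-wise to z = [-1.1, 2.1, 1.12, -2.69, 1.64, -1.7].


tanh(-1.1) = -0.8005
tanh(2.1) = 0.9705
tanh(1.12) = 0.8076
tanh(-2.69) = -0.9908
tanh(1.64) = 0.9275
tanh(-1.7) = -0.9354
result = [-0.8005, 0.9705, 0.8076, -0.9908, 0.9275, -0.9354]

[-0.8005, 0.9705, 0.8076, -0.9908, 0.9275, -0.9354]


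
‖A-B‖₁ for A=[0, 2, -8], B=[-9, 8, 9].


d = |0+ 9| + |2-8| + |-8-9|
  = 9 + 6 + 17
  = 32

32


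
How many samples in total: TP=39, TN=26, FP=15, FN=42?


Total = TP + TN + FP + FN
= 39 + 26 + 15 + 42
= 122
(Predicted positive: 54, predicted negative: 68)

122


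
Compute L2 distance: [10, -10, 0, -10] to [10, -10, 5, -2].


d = √((10-10)² + (-10+ 10)² + (0-5)² + (-10+ 2)²)
  = √(0 + 0 + 25 + 64)
  = √89 = 9.434

9.434


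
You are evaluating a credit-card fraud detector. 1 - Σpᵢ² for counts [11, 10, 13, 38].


Probabilities: [11/72, 10/72, 13/72, 38/72] ≈ [0.1528, 0.1389, 0.1806, 0.5278]
Σpᵢ² = (121 + 100 + 169 + 1444)/72² = 1834/5184
Gini = 1 - Σpᵢ² = 1 - 1834/5184 = 0.6462

0.6462


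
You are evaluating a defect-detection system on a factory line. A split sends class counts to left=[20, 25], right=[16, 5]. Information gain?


Parent = [36, 30], H_parent = 0.994
H_left = 0.9911 (n=45), H_right = 0.7919 (n=21)
H_children = (45/66)·0.9911 + (21/66)·0.7919 = 0.9277
IG = 0.994 - 0.9277 = 0.0663

0.0663


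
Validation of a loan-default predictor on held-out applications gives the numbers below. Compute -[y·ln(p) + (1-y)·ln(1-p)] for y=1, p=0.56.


BCE = -[y·ln(p) + (1-y)·ln(1-p)]
= -1·ln(0.56) - 0
= -ln(0.56) = 0.5798

0.5798


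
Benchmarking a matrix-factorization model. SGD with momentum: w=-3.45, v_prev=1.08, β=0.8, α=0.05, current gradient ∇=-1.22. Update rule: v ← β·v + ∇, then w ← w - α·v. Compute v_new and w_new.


v_new = 0.8·1.08 - 1.22 = 0.864 - 1.22 = -0.356
w_new = -3.45 - 0.05·-0.356 = -3.45 + 0.0178 = -3.4322

v_new=-0.356, w_new=-3.4322


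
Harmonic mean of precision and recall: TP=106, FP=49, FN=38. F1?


Precision = 106/155 = 0.6839
Recall = 106/144 = 0.7361
F1 = 2·P·R/(P+R) = 2·TP/(2·TP+FP+FN) = 212/(212+49+38) = 212/299 = 0.709

0.709


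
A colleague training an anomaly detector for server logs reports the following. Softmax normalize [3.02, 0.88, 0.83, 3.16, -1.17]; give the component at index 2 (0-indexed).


Exponentials: e^3.02=20.4913, e^0.88=2.4109, e^0.83=2.2933, e^3.16=23.5706, e^-1.17=0.3104
Sum = 49.0765
Softmax = [0.4175, 0.0491, 0.0467, 0.4803, 0.0063]
p[2] = 2.2933/49.0765 = 0.0467

0.0467


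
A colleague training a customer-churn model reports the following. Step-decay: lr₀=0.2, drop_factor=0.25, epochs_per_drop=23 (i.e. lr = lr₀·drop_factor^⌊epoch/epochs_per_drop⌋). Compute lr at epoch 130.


n_drops = ⌊130/23⌋ = 5
lr = 0.2·0.25^5 = 0.2·0.0009765625 = 0.0001953125

0.0001953125


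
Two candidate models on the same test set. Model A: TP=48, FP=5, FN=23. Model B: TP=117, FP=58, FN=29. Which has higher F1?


Model A: P=48/53=0.9057, R=48/71=0.6761, F1=2PR/(P+R)=2TP/(2TP+FP+FN)=96/124=0.7742
Model B: P=117/175=0.6686, R=117/146=0.8014, F1=2PR/(P+R)=2TP/(2TP+FP+FN)=234/321=0.729
0.7742 > 0.729 → Model A

Model A


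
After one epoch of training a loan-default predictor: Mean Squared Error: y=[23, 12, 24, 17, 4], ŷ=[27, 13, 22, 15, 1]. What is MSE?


Squared errors: (23-27)²=16, (12-13)²=1, (24-22)²=4, (17-15)²=4, (4-1)²=9
Sum = 34
MSE = 34/5 = 34/5

34/5


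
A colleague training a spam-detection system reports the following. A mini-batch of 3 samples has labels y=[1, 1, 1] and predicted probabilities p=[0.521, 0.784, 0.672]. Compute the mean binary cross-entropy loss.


L[0] = -ln(0.521) = 0.652
L[1] = -ln(0.784) = 0.2433
L[2] = -ln(0.672) = 0.3975
mean = (0.652 + 0.2433 + 0.3975)/3 = 0.4309

0.4309


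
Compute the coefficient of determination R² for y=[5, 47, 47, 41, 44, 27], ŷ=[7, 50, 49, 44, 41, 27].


ȳ = 35.1667
SS_res = Σ(y-ŷ)² = 35
SS_tot = Σ(y-ȳ)² = 1368.83
R² = 1 - SS_res/SS_tot = 1 - 0.0256 = 0.9744

0.9744


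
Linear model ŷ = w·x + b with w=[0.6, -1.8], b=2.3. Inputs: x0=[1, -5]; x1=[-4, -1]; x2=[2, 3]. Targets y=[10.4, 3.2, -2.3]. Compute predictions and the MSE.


ŷ0 = (0.6)·(1) + (-1.8)·(-5) + 2.3 = 11.9
ŷ1 = (0.6)·(-4) + (-1.8)·(-1) + 2.3 = 1.7
ŷ2 = (0.6)·(2) + (-1.8)·(3) + 2.3 = -1.9
errors² = [2.25, 2.25, 0.16]
MSE = 4.6600/3 = 1.5533

1.5533


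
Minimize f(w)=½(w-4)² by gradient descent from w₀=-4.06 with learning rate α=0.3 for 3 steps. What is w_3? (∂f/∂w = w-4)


step 1: grad = -4.06-4 = -8.06; w = -4.06 - 0.3·(-8.06) = -1.642
step 2: grad = -1.642-4 = -5.642; w = -1.642 - 0.3·(-5.642) = 0.0506
step 3: grad = 0.0506-4 = -3.9494; w = 0.0506 - 0.3·(-3.9494) = 1.23542

1.23542


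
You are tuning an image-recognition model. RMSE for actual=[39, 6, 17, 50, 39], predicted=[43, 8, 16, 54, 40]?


MSE = 38/5 = 7.6
RMSE = √(38/5) = 2.7568

2.7568


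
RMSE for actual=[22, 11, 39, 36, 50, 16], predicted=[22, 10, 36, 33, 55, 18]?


MSE = 48/6 = 8
RMSE = √(48/6) = 2.8284

2.8284


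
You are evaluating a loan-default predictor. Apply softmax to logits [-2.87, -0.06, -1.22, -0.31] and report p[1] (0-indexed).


Exponentials: e^-2.87=0.0567, e^-0.06=0.9418, e^-1.22=0.2952, e^-0.31=0.7334
Sum = 2.0271
Softmax = [0.028, 0.4646, 0.1456, 0.3618]
p[1] = 0.9418/2.0271 = 0.4646

0.4646


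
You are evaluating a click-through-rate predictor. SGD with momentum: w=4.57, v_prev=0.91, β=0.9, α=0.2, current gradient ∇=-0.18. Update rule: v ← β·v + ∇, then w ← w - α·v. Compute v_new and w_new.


v_new = 0.9·0.91 - 0.18 = 0.819 - 0.18 = 0.639
w_new = 4.57 - 0.2·0.639 = 4.57 - 0.1278 = 4.4422

v_new=0.639, w_new=4.4422


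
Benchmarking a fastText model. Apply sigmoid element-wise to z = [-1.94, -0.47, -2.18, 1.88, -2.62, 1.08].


σ(-1.94) = 1/(1+e^1.94) = 0.1256
σ(-0.47) = 1/(1+e^0.47) = 0.3846
σ(-2.18) = 1/(1+e^2.18) = 0.1016
σ(1.88) = 1/(1+e^-1.88) = 0.8676
σ(-2.62) = 1/(1+e^2.62) = 0.0679
σ(1.08) = 1/(1+e^-1.08) = 0.7465
result = [0.1256, 0.3846, 0.1016, 0.8676, 0.0679, 0.7465]

[0.1256, 0.3846, 0.1016, 0.8676, 0.0679, 0.7465]


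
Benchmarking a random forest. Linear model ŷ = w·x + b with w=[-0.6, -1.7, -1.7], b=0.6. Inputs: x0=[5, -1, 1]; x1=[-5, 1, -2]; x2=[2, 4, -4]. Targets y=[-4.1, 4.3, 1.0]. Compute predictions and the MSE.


ŷ0 = (-0.6)·(5) + (-1.7)·(-1) + (-1.7)·(1) + 0.6 = -2.4
ŷ1 = (-0.6)·(-5) + (-1.7)·(1) + (-1.7)·(-2) + 0.6 = 5.3
ŷ2 = (-0.6)·(2) + (-1.7)·(4) + (-1.7)·(-4) + 0.6 = -0.6
errors² = [2.89, 1.0, 2.56]
MSE = 6.4500/3 = 2.15

2.15


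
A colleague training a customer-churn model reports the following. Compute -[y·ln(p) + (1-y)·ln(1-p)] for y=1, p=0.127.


BCE = -[y·ln(p) + (1-y)·ln(1-p)]
= -1·ln(0.127) - 0
= -ln(0.127) = 2.0636

2.0636


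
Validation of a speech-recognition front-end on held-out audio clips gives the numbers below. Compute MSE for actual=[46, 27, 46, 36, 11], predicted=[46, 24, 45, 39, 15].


Squared errors: (46-46)²=0, (27-24)²=9, (46-45)²=1, (36-39)²=9, (11-15)²=16
Sum = 35
MSE = 35/5 = 7

7
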